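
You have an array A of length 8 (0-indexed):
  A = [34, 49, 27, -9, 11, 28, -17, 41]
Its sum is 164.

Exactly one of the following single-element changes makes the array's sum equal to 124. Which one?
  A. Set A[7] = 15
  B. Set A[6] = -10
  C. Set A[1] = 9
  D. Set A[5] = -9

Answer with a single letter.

Answer: C

Derivation:
Option A: A[7] 41->15, delta=-26, new_sum=164+(-26)=138
Option B: A[6] -17->-10, delta=7, new_sum=164+(7)=171
Option C: A[1] 49->9, delta=-40, new_sum=164+(-40)=124 <-- matches target
Option D: A[5] 28->-9, delta=-37, new_sum=164+(-37)=127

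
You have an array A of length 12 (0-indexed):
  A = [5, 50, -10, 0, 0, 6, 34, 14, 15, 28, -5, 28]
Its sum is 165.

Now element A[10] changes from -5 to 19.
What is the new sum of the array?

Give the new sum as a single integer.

Answer: 189

Derivation:
Old value at index 10: -5
New value at index 10: 19
Delta = 19 - -5 = 24
New sum = old_sum + delta = 165 + (24) = 189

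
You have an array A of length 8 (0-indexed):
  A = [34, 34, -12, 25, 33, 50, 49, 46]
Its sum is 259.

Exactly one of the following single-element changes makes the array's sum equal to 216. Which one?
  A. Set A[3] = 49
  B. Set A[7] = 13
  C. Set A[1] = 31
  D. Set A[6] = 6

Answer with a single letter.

Answer: D

Derivation:
Option A: A[3] 25->49, delta=24, new_sum=259+(24)=283
Option B: A[7] 46->13, delta=-33, new_sum=259+(-33)=226
Option C: A[1] 34->31, delta=-3, new_sum=259+(-3)=256
Option D: A[6] 49->6, delta=-43, new_sum=259+(-43)=216 <-- matches target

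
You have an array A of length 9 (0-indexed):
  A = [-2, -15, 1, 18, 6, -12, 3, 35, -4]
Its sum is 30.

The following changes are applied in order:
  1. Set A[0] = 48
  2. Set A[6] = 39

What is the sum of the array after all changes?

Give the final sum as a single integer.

Initial sum: 30
Change 1: A[0] -2 -> 48, delta = 50, sum = 80
Change 2: A[6] 3 -> 39, delta = 36, sum = 116

Answer: 116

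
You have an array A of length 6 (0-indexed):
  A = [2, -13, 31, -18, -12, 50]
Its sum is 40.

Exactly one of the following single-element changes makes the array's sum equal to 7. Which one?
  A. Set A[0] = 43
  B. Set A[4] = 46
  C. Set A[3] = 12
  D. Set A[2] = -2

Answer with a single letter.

Answer: D

Derivation:
Option A: A[0] 2->43, delta=41, new_sum=40+(41)=81
Option B: A[4] -12->46, delta=58, new_sum=40+(58)=98
Option C: A[3] -18->12, delta=30, new_sum=40+(30)=70
Option D: A[2] 31->-2, delta=-33, new_sum=40+(-33)=7 <-- matches target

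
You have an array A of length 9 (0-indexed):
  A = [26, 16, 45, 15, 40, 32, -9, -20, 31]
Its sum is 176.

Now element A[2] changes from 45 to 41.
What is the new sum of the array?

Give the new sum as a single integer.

Answer: 172

Derivation:
Old value at index 2: 45
New value at index 2: 41
Delta = 41 - 45 = -4
New sum = old_sum + delta = 176 + (-4) = 172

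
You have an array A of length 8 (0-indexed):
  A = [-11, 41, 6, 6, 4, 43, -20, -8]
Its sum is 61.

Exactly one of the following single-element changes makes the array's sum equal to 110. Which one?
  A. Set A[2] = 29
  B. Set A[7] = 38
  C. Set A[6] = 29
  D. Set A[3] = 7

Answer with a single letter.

Answer: C

Derivation:
Option A: A[2] 6->29, delta=23, new_sum=61+(23)=84
Option B: A[7] -8->38, delta=46, new_sum=61+(46)=107
Option C: A[6] -20->29, delta=49, new_sum=61+(49)=110 <-- matches target
Option D: A[3] 6->7, delta=1, new_sum=61+(1)=62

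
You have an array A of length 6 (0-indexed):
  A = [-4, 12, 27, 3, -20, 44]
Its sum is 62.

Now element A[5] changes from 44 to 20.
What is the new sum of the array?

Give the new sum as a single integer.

Old value at index 5: 44
New value at index 5: 20
Delta = 20 - 44 = -24
New sum = old_sum + delta = 62 + (-24) = 38

Answer: 38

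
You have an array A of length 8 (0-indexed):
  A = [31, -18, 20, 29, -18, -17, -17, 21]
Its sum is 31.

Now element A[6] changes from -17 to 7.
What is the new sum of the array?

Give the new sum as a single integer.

Answer: 55

Derivation:
Old value at index 6: -17
New value at index 6: 7
Delta = 7 - -17 = 24
New sum = old_sum + delta = 31 + (24) = 55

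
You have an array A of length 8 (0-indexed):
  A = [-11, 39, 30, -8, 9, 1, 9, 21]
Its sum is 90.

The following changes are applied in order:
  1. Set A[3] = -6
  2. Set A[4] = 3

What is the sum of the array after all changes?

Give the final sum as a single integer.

Answer: 86

Derivation:
Initial sum: 90
Change 1: A[3] -8 -> -6, delta = 2, sum = 92
Change 2: A[4] 9 -> 3, delta = -6, sum = 86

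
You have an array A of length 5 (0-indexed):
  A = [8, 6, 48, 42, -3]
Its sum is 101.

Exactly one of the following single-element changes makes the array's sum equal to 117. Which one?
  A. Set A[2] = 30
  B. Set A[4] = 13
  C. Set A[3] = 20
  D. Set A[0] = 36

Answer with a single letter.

Option A: A[2] 48->30, delta=-18, new_sum=101+(-18)=83
Option B: A[4] -3->13, delta=16, new_sum=101+(16)=117 <-- matches target
Option C: A[3] 42->20, delta=-22, new_sum=101+(-22)=79
Option D: A[0] 8->36, delta=28, new_sum=101+(28)=129

Answer: B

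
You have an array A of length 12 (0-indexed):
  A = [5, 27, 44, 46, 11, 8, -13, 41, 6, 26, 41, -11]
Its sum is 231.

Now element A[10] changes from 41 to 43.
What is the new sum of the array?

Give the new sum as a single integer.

Old value at index 10: 41
New value at index 10: 43
Delta = 43 - 41 = 2
New sum = old_sum + delta = 231 + (2) = 233

Answer: 233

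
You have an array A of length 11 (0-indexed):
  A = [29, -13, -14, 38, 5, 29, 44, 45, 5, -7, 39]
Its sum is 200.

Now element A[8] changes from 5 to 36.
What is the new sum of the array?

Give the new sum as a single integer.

Answer: 231

Derivation:
Old value at index 8: 5
New value at index 8: 36
Delta = 36 - 5 = 31
New sum = old_sum + delta = 200 + (31) = 231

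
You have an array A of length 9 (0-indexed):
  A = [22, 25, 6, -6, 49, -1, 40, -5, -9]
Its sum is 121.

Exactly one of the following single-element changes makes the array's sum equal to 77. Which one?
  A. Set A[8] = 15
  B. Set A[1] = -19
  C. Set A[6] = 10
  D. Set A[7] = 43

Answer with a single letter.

Answer: B

Derivation:
Option A: A[8] -9->15, delta=24, new_sum=121+(24)=145
Option B: A[1] 25->-19, delta=-44, new_sum=121+(-44)=77 <-- matches target
Option C: A[6] 40->10, delta=-30, new_sum=121+(-30)=91
Option D: A[7] -5->43, delta=48, new_sum=121+(48)=169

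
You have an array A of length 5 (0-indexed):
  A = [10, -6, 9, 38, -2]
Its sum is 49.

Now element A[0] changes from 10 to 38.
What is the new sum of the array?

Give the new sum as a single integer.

Answer: 77

Derivation:
Old value at index 0: 10
New value at index 0: 38
Delta = 38 - 10 = 28
New sum = old_sum + delta = 49 + (28) = 77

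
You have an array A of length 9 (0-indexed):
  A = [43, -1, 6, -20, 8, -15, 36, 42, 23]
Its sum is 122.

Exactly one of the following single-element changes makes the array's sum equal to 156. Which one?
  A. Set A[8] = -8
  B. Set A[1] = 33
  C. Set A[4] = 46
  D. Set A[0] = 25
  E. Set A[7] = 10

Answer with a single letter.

Option A: A[8] 23->-8, delta=-31, new_sum=122+(-31)=91
Option B: A[1] -1->33, delta=34, new_sum=122+(34)=156 <-- matches target
Option C: A[4] 8->46, delta=38, new_sum=122+(38)=160
Option D: A[0] 43->25, delta=-18, new_sum=122+(-18)=104
Option E: A[7] 42->10, delta=-32, new_sum=122+(-32)=90

Answer: B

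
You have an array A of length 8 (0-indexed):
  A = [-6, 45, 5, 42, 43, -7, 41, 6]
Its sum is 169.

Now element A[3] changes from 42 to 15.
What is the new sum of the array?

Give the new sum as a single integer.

Old value at index 3: 42
New value at index 3: 15
Delta = 15 - 42 = -27
New sum = old_sum + delta = 169 + (-27) = 142

Answer: 142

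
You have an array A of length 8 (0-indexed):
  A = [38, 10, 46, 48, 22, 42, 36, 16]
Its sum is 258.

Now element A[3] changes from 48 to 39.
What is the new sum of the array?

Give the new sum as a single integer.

Answer: 249

Derivation:
Old value at index 3: 48
New value at index 3: 39
Delta = 39 - 48 = -9
New sum = old_sum + delta = 258 + (-9) = 249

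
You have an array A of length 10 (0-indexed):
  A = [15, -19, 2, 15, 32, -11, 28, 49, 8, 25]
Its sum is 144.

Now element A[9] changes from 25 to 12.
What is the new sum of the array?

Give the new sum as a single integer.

Old value at index 9: 25
New value at index 9: 12
Delta = 12 - 25 = -13
New sum = old_sum + delta = 144 + (-13) = 131

Answer: 131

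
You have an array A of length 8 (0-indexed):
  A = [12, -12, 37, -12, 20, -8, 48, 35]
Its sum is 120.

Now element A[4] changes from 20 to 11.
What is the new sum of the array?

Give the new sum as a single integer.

Answer: 111

Derivation:
Old value at index 4: 20
New value at index 4: 11
Delta = 11 - 20 = -9
New sum = old_sum + delta = 120 + (-9) = 111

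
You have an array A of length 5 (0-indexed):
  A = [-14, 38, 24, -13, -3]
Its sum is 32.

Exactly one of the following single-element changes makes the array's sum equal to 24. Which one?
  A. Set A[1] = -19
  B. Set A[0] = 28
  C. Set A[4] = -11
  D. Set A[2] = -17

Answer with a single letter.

Answer: C

Derivation:
Option A: A[1] 38->-19, delta=-57, new_sum=32+(-57)=-25
Option B: A[0] -14->28, delta=42, new_sum=32+(42)=74
Option C: A[4] -3->-11, delta=-8, new_sum=32+(-8)=24 <-- matches target
Option D: A[2] 24->-17, delta=-41, new_sum=32+(-41)=-9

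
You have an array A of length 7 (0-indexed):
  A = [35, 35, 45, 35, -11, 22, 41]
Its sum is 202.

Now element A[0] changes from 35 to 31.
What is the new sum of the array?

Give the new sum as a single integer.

Answer: 198

Derivation:
Old value at index 0: 35
New value at index 0: 31
Delta = 31 - 35 = -4
New sum = old_sum + delta = 202 + (-4) = 198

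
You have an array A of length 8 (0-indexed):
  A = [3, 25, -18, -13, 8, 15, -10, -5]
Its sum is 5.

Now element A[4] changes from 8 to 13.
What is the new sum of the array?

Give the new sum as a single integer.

Old value at index 4: 8
New value at index 4: 13
Delta = 13 - 8 = 5
New sum = old_sum + delta = 5 + (5) = 10

Answer: 10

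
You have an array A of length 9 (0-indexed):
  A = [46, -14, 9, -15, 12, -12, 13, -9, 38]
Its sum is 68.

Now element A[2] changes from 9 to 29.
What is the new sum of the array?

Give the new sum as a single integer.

Old value at index 2: 9
New value at index 2: 29
Delta = 29 - 9 = 20
New sum = old_sum + delta = 68 + (20) = 88

Answer: 88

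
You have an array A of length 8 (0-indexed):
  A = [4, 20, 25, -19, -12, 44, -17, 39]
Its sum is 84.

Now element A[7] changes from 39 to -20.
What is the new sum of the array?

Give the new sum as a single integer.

Old value at index 7: 39
New value at index 7: -20
Delta = -20 - 39 = -59
New sum = old_sum + delta = 84 + (-59) = 25

Answer: 25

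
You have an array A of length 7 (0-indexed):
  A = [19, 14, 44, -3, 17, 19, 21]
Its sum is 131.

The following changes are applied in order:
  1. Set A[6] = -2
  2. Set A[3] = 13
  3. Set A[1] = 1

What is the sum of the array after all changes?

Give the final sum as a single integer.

Initial sum: 131
Change 1: A[6] 21 -> -2, delta = -23, sum = 108
Change 2: A[3] -3 -> 13, delta = 16, sum = 124
Change 3: A[1] 14 -> 1, delta = -13, sum = 111

Answer: 111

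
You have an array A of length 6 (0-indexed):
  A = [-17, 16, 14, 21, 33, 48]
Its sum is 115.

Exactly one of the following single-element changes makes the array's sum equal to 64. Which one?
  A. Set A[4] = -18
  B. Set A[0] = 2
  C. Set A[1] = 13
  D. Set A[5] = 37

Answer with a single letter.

Answer: A

Derivation:
Option A: A[4] 33->-18, delta=-51, new_sum=115+(-51)=64 <-- matches target
Option B: A[0] -17->2, delta=19, new_sum=115+(19)=134
Option C: A[1] 16->13, delta=-3, new_sum=115+(-3)=112
Option D: A[5] 48->37, delta=-11, new_sum=115+(-11)=104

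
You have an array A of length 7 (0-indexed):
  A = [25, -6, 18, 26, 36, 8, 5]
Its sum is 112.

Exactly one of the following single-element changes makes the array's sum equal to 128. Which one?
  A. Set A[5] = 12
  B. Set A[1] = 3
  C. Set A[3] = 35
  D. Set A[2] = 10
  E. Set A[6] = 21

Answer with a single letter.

Answer: E

Derivation:
Option A: A[5] 8->12, delta=4, new_sum=112+(4)=116
Option B: A[1] -6->3, delta=9, new_sum=112+(9)=121
Option C: A[3] 26->35, delta=9, new_sum=112+(9)=121
Option D: A[2] 18->10, delta=-8, new_sum=112+(-8)=104
Option E: A[6] 5->21, delta=16, new_sum=112+(16)=128 <-- matches target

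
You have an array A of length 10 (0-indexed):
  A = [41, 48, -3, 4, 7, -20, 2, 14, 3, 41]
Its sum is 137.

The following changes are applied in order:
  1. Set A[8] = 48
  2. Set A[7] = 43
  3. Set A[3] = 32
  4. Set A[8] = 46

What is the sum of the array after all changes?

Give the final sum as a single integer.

Answer: 237

Derivation:
Initial sum: 137
Change 1: A[8] 3 -> 48, delta = 45, sum = 182
Change 2: A[7] 14 -> 43, delta = 29, sum = 211
Change 3: A[3] 4 -> 32, delta = 28, sum = 239
Change 4: A[8] 48 -> 46, delta = -2, sum = 237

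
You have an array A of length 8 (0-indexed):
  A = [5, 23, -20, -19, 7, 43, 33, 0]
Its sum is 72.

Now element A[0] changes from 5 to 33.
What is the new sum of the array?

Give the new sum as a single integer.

Answer: 100

Derivation:
Old value at index 0: 5
New value at index 0: 33
Delta = 33 - 5 = 28
New sum = old_sum + delta = 72 + (28) = 100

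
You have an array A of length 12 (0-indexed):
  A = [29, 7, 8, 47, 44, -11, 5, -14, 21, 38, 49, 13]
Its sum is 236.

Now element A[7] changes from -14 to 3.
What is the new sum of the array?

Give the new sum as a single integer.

Old value at index 7: -14
New value at index 7: 3
Delta = 3 - -14 = 17
New sum = old_sum + delta = 236 + (17) = 253

Answer: 253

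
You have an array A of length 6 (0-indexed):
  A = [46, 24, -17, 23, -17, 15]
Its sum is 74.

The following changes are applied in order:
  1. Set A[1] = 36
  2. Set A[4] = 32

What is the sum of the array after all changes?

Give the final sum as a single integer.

Initial sum: 74
Change 1: A[1] 24 -> 36, delta = 12, sum = 86
Change 2: A[4] -17 -> 32, delta = 49, sum = 135

Answer: 135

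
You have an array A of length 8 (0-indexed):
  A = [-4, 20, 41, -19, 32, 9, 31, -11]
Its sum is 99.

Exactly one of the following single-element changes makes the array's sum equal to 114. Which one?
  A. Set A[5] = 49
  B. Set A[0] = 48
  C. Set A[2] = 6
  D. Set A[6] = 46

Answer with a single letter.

Answer: D

Derivation:
Option A: A[5] 9->49, delta=40, new_sum=99+(40)=139
Option B: A[0] -4->48, delta=52, new_sum=99+(52)=151
Option C: A[2] 41->6, delta=-35, new_sum=99+(-35)=64
Option D: A[6] 31->46, delta=15, new_sum=99+(15)=114 <-- matches target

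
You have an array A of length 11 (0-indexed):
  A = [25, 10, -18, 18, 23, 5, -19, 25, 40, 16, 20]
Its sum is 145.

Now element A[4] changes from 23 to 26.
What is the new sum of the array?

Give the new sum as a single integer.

Old value at index 4: 23
New value at index 4: 26
Delta = 26 - 23 = 3
New sum = old_sum + delta = 145 + (3) = 148

Answer: 148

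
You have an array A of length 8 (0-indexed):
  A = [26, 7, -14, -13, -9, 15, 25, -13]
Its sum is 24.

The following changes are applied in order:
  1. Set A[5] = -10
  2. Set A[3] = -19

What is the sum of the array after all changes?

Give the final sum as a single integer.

Initial sum: 24
Change 1: A[5] 15 -> -10, delta = -25, sum = -1
Change 2: A[3] -13 -> -19, delta = -6, sum = -7

Answer: -7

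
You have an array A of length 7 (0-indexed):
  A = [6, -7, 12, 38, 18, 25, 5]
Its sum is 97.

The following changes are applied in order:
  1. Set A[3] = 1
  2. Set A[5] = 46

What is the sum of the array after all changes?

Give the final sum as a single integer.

Answer: 81

Derivation:
Initial sum: 97
Change 1: A[3] 38 -> 1, delta = -37, sum = 60
Change 2: A[5] 25 -> 46, delta = 21, sum = 81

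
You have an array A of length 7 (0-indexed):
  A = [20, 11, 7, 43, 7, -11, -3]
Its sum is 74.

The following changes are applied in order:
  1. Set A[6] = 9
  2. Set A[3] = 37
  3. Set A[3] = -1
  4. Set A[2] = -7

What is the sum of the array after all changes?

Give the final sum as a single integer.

Answer: 28

Derivation:
Initial sum: 74
Change 1: A[6] -3 -> 9, delta = 12, sum = 86
Change 2: A[3] 43 -> 37, delta = -6, sum = 80
Change 3: A[3] 37 -> -1, delta = -38, sum = 42
Change 4: A[2] 7 -> -7, delta = -14, sum = 28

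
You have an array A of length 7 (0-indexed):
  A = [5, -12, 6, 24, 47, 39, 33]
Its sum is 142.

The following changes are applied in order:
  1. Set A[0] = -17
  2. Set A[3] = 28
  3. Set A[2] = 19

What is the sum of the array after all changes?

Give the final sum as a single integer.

Initial sum: 142
Change 1: A[0] 5 -> -17, delta = -22, sum = 120
Change 2: A[3] 24 -> 28, delta = 4, sum = 124
Change 3: A[2] 6 -> 19, delta = 13, sum = 137

Answer: 137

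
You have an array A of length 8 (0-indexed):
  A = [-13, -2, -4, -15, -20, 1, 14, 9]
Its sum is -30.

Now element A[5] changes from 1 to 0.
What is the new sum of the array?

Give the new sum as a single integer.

Old value at index 5: 1
New value at index 5: 0
Delta = 0 - 1 = -1
New sum = old_sum + delta = -30 + (-1) = -31

Answer: -31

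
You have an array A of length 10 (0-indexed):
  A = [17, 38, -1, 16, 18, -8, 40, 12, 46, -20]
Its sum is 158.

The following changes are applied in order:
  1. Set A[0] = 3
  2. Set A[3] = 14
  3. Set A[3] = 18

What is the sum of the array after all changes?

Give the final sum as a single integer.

Answer: 146

Derivation:
Initial sum: 158
Change 1: A[0] 17 -> 3, delta = -14, sum = 144
Change 2: A[3] 16 -> 14, delta = -2, sum = 142
Change 3: A[3] 14 -> 18, delta = 4, sum = 146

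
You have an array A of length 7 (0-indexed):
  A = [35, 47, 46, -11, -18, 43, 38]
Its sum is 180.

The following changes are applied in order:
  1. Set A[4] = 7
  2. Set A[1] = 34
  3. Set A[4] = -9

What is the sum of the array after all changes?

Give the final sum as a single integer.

Answer: 176

Derivation:
Initial sum: 180
Change 1: A[4] -18 -> 7, delta = 25, sum = 205
Change 2: A[1] 47 -> 34, delta = -13, sum = 192
Change 3: A[4] 7 -> -9, delta = -16, sum = 176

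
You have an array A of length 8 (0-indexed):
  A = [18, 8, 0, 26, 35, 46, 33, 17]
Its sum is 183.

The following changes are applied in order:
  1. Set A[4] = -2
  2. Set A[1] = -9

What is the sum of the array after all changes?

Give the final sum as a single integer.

Answer: 129

Derivation:
Initial sum: 183
Change 1: A[4] 35 -> -2, delta = -37, sum = 146
Change 2: A[1] 8 -> -9, delta = -17, sum = 129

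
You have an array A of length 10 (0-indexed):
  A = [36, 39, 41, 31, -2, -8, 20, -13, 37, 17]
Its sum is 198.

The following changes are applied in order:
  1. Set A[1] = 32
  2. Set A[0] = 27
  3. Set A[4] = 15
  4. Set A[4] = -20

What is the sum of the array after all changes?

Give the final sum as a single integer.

Answer: 164

Derivation:
Initial sum: 198
Change 1: A[1] 39 -> 32, delta = -7, sum = 191
Change 2: A[0] 36 -> 27, delta = -9, sum = 182
Change 3: A[4] -2 -> 15, delta = 17, sum = 199
Change 4: A[4] 15 -> -20, delta = -35, sum = 164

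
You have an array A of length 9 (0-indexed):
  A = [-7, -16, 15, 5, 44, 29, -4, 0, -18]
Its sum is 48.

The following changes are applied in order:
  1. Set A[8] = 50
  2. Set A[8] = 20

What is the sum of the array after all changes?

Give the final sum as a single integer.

Answer: 86

Derivation:
Initial sum: 48
Change 1: A[8] -18 -> 50, delta = 68, sum = 116
Change 2: A[8] 50 -> 20, delta = -30, sum = 86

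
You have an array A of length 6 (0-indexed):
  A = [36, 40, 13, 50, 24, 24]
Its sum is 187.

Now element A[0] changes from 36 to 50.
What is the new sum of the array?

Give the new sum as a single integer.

Old value at index 0: 36
New value at index 0: 50
Delta = 50 - 36 = 14
New sum = old_sum + delta = 187 + (14) = 201

Answer: 201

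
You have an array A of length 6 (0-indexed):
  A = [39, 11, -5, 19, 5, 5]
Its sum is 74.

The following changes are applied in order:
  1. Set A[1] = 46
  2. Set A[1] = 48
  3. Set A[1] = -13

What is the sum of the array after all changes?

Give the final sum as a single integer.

Initial sum: 74
Change 1: A[1] 11 -> 46, delta = 35, sum = 109
Change 2: A[1] 46 -> 48, delta = 2, sum = 111
Change 3: A[1] 48 -> -13, delta = -61, sum = 50

Answer: 50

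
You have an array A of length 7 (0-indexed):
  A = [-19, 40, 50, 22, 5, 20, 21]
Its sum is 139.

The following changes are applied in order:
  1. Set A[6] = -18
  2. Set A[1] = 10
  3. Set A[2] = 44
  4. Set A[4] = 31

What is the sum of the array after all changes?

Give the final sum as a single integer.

Answer: 90

Derivation:
Initial sum: 139
Change 1: A[6] 21 -> -18, delta = -39, sum = 100
Change 2: A[1] 40 -> 10, delta = -30, sum = 70
Change 3: A[2] 50 -> 44, delta = -6, sum = 64
Change 4: A[4] 5 -> 31, delta = 26, sum = 90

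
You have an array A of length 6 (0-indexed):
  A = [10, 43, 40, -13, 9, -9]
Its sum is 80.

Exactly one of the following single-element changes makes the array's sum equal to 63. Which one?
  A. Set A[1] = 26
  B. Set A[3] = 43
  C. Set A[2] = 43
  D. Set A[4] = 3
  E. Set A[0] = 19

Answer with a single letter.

Option A: A[1] 43->26, delta=-17, new_sum=80+(-17)=63 <-- matches target
Option B: A[3] -13->43, delta=56, new_sum=80+(56)=136
Option C: A[2] 40->43, delta=3, new_sum=80+(3)=83
Option D: A[4] 9->3, delta=-6, new_sum=80+(-6)=74
Option E: A[0] 10->19, delta=9, new_sum=80+(9)=89

Answer: A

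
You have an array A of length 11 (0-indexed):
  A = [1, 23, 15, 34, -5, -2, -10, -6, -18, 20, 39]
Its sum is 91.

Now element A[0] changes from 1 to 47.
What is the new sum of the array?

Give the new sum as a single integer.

Answer: 137

Derivation:
Old value at index 0: 1
New value at index 0: 47
Delta = 47 - 1 = 46
New sum = old_sum + delta = 91 + (46) = 137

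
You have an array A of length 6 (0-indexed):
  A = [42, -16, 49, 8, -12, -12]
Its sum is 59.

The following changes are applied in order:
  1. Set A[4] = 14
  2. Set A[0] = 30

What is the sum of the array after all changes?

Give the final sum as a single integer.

Answer: 73

Derivation:
Initial sum: 59
Change 1: A[4] -12 -> 14, delta = 26, sum = 85
Change 2: A[0] 42 -> 30, delta = -12, sum = 73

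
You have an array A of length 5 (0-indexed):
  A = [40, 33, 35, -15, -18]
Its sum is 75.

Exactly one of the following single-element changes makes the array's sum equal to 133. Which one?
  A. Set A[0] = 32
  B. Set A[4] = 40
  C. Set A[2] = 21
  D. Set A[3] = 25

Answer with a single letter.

Option A: A[0] 40->32, delta=-8, new_sum=75+(-8)=67
Option B: A[4] -18->40, delta=58, new_sum=75+(58)=133 <-- matches target
Option C: A[2] 35->21, delta=-14, new_sum=75+(-14)=61
Option D: A[3] -15->25, delta=40, new_sum=75+(40)=115

Answer: B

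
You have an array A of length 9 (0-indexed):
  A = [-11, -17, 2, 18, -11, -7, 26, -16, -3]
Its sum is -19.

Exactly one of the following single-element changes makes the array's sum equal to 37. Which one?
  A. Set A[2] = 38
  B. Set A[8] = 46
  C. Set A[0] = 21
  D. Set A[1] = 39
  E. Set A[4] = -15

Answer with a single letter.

Answer: D

Derivation:
Option A: A[2] 2->38, delta=36, new_sum=-19+(36)=17
Option B: A[8] -3->46, delta=49, new_sum=-19+(49)=30
Option C: A[0] -11->21, delta=32, new_sum=-19+(32)=13
Option D: A[1] -17->39, delta=56, new_sum=-19+(56)=37 <-- matches target
Option E: A[4] -11->-15, delta=-4, new_sum=-19+(-4)=-23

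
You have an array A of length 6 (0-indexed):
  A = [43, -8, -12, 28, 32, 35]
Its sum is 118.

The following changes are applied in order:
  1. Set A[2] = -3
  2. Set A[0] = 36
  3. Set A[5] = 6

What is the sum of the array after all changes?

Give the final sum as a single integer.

Answer: 91

Derivation:
Initial sum: 118
Change 1: A[2] -12 -> -3, delta = 9, sum = 127
Change 2: A[0] 43 -> 36, delta = -7, sum = 120
Change 3: A[5] 35 -> 6, delta = -29, sum = 91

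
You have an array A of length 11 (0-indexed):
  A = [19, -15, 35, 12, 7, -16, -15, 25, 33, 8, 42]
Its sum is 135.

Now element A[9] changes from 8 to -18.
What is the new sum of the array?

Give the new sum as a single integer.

Answer: 109

Derivation:
Old value at index 9: 8
New value at index 9: -18
Delta = -18 - 8 = -26
New sum = old_sum + delta = 135 + (-26) = 109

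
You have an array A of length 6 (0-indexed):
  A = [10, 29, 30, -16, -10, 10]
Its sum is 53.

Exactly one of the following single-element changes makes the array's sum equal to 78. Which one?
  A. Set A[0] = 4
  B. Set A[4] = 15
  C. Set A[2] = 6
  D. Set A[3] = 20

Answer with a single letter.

Option A: A[0] 10->4, delta=-6, new_sum=53+(-6)=47
Option B: A[4] -10->15, delta=25, new_sum=53+(25)=78 <-- matches target
Option C: A[2] 30->6, delta=-24, new_sum=53+(-24)=29
Option D: A[3] -16->20, delta=36, new_sum=53+(36)=89

Answer: B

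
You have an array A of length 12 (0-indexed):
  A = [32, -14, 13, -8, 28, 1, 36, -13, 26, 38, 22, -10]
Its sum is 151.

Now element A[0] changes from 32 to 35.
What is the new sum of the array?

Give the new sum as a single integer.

Answer: 154

Derivation:
Old value at index 0: 32
New value at index 0: 35
Delta = 35 - 32 = 3
New sum = old_sum + delta = 151 + (3) = 154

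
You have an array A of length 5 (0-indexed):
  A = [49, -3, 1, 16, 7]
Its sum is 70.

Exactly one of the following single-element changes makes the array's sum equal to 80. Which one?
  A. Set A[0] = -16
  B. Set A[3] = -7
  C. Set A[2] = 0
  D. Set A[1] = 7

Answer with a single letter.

Answer: D

Derivation:
Option A: A[0] 49->-16, delta=-65, new_sum=70+(-65)=5
Option B: A[3] 16->-7, delta=-23, new_sum=70+(-23)=47
Option C: A[2] 1->0, delta=-1, new_sum=70+(-1)=69
Option D: A[1] -3->7, delta=10, new_sum=70+(10)=80 <-- matches target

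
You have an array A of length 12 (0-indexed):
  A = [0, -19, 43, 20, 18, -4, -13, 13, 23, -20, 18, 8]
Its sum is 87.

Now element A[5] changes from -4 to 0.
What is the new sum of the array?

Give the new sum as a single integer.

Answer: 91

Derivation:
Old value at index 5: -4
New value at index 5: 0
Delta = 0 - -4 = 4
New sum = old_sum + delta = 87 + (4) = 91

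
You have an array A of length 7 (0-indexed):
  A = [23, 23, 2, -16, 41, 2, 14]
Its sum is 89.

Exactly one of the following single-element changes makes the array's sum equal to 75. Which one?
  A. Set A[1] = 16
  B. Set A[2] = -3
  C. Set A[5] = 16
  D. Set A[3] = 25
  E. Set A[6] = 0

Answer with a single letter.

Answer: E

Derivation:
Option A: A[1] 23->16, delta=-7, new_sum=89+(-7)=82
Option B: A[2] 2->-3, delta=-5, new_sum=89+(-5)=84
Option C: A[5] 2->16, delta=14, new_sum=89+(14)=103
Option D: A[3] -16->25, delta=41, new_sum=89+(41)=130
Option E: A[6] 14->0, delta=-14, new_sum=89+(-14)=75 <-- matches target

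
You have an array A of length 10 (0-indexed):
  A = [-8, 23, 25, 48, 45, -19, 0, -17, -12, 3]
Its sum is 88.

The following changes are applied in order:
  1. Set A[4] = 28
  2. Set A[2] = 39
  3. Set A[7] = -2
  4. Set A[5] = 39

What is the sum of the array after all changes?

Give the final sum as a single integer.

Answer: 158

Derivation:
Initial sum: 88
Change 1: A[4] 45 -> 28, delta = -17, sum = 71
Change 2: A[2] 25 -> 39, delta = 14, sum = 85
Change 3: A[7] -17 -> -2, delta = 15, sum = 100
Change 4: A[5] -19 -> 39, delta = 58, sum = 158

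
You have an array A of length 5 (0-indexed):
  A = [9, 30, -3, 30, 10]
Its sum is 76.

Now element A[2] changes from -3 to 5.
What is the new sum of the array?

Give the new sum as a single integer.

Old value at index 2: -3
New value at index 2: 5
Delta = 5 - -3 = 8
New sum = old_sum + delta = 76 + (8) = 84

Answer: 84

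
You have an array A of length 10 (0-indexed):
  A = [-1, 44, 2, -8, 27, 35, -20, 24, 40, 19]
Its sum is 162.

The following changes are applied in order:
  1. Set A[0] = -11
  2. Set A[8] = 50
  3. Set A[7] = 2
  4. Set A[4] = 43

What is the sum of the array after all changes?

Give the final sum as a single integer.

Answer: 156

Derivation:
Initial sum: 162
Change 1: A[0] -1 -> -11, delta = -10, sum = 152
Change 2: A[8] 40 -> 50, delta = 10, sum = 162
Change 3: A[7] 24 -> 2, delta = -22, sum = 140
Change 4: A[4] 27 -> 43, delta = 16, sum = 156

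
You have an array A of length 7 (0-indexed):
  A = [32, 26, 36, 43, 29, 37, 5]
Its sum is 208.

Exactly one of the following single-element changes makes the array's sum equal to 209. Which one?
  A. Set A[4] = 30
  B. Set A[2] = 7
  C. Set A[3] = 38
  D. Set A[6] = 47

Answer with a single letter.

Answer: A

Derivation:
Option A: A[4] 29->30, delta=1, new_sum=208+(1)=209 <-- matches target
Option B: A[2] 36->7, delta=-29, new_sum=208+(-29)=179
Option C: A[3] 43->38, delta=-5, new_sum=208+(-5)=203
Option D: A[6] 5->47, delta=42, new_sum=208+(42)=250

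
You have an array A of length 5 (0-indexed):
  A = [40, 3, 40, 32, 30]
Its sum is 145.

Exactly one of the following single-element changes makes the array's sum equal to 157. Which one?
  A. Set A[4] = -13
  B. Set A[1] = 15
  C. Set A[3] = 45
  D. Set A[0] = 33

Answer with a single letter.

Option A: A[4] 30->-13, delta=-43, new_sum=145+(-43)=102
Option B: A[1] 3->15, delta=12, new_sum=145+(12)=157 <-- matches target
Option C: A[3] 32->45, delta=13, new_sum=145+(13)=158
Option D: A[0] 40->33, delta=-7, new_sum=145+(-7)=138

Answer: B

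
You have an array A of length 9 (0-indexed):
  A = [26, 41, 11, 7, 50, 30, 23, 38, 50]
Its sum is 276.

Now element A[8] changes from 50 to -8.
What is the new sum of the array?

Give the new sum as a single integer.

Answer: 218

Derivation:
Old value at index 8: 50
New value at index 8: -8
Delta = -8 - 50 = -58
New sum = old_sum + delta = 276 + (-58) = 218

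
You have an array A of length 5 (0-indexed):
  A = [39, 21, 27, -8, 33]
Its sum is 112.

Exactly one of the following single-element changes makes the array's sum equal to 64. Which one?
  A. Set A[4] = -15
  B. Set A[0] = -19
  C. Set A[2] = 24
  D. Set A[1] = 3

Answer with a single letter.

Option A: A[4] 33->-15, delta=-48, new_sum=112+(-48)=64 <-- matches target
Option B: A[0] 39->-19, delta=-58, new_sum=112+(-58)=54
Option C: A[2] 27->24, delta=-3, new_sum=112+(-3)=109
Option D: A[1] 21->3, delta=-18, new_sum=112+(-18)=94

Answer: A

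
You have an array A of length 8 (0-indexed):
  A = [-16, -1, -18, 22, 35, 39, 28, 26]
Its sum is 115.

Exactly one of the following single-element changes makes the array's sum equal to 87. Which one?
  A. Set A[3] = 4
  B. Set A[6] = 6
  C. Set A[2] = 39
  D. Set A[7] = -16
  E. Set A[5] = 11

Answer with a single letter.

Answer: E

Derivation:
Option A: A[3] 22->4, delta=-18, new_sum=115+(-18)=97
Option B: A[6] 28->6, delta=-22, new_sum=115+(-22)=93
Option C: A[2] -18->39, delta=57, new_sum=115+(57)=172
Option D: A[7] 26->-16, delta=-42, new_sum=115+(-42)=73
Option E: A[5] 39->11, delta=-28, new_sum=115+(-28)=87 <-- matches target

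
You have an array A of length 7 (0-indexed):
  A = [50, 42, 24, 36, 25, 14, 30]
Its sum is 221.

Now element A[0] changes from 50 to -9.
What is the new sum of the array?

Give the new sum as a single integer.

Old value at index 0: 50
New value at index 0: -9
Delta = -9 - 50 = -59
New sum = old_sum + delta = 221 + (-59) = 162

Answer: 162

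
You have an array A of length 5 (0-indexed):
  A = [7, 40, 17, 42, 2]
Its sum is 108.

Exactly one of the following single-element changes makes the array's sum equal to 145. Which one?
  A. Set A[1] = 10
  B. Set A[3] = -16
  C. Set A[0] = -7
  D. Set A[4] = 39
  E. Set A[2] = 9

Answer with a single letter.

Answer: D

Derivation:
Option A: A[1] 40->10, delta=-30, new_sum=108+(-30)=78
Option B: A[3] 42->-16, delta=-58, new_sum=108+(-58)=50
Option C: A[0] 7->-7, delta=-14, new_sum=108+(-14)=94
Option D: A[4] 2->39, delta=37, new_sum=108+(37)=145 <-- matches target
Option E: A[2] 17->9, delta=-8, new_sum=108+(-8)=100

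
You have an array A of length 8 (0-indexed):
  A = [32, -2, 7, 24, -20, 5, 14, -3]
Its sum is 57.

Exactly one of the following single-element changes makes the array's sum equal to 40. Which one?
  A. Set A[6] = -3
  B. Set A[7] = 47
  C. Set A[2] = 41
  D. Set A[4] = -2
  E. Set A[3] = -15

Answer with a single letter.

Answer: A

Derivation:
Option A: A[6] 14->-3, delta=-17, new_sum=57+(-17)=40 <-- matches target
Option B: A[7] -3->47, delta=50, new_sum=57+(50)=107
Option C: A[2] 7->41, delta=34, new_sum=57+(34)=91
Option D: A[4] -20->-2, delta=18, new_sum=57+(18)=75
Option E: A[3] 24->-15, delta=-39, new_sum=57+(-39)=18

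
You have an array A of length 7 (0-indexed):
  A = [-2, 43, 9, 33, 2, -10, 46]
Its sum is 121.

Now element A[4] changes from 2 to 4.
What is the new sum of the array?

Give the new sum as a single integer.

Old value at index 4: 2
New value at index 4: 4
Delta = 4 - 2 = 2
New sum = old_sum + delta = 121 + (2) = 123

Answer: 123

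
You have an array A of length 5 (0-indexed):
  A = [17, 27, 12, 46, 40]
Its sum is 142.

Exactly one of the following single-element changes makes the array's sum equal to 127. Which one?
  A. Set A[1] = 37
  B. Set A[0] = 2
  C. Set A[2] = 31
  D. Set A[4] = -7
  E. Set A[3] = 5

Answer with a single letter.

Answer: B

Derivation:
Option A: A[1] 27->37, delta=10, new_sum=142+(10)=152
Option B: A[0] 17->2, delta=-15, new_sum=142+(-15)=127 <-- matches target
Option C: A[2] 12->31, delta=19, new_sum=142+(19)=161
Option D: A[4] 40->-7, delta=-47, new_sum=142+(-47)=95
Option E: A[3] 46->5, delta=-41, new_sum=142+(-41)=101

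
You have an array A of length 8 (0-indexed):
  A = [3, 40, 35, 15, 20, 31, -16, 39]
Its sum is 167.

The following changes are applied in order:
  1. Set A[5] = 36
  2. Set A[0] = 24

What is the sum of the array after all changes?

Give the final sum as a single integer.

Answer: 193

Derivation:
Initial sum: 167
Change 1: A[5] 31 -> 36, delta = 5, sum = 172
Change 2: A[0] 3 -> 24, delta = 21, sum = 193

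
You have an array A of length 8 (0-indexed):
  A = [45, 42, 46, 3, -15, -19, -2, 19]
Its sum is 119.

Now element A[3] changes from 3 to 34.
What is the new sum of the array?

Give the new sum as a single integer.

Answer: 150

Derivation:
Old value at index 3: 3
New value at index 3: 34
Delta = 34 - 3 = 31
New sum = old_sum + delta = 119 + (31) = 150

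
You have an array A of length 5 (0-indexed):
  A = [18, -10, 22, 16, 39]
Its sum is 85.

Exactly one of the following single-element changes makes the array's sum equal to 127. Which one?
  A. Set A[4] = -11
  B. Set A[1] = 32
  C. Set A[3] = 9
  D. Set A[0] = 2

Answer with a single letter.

Option A: A[4] 39->-11, delta=-50, new_sum=85+(-50)=35
Option B: A[1] -10->32, delta=42, new_sum=85+(42)=127 <-- matches target
Option C: A[3] 16->9, delta=-7, new_sum=85+(-7)=78
Option D: A[0] 18->2, delta=-16, new_sum=85+(-16)=69

Answer: B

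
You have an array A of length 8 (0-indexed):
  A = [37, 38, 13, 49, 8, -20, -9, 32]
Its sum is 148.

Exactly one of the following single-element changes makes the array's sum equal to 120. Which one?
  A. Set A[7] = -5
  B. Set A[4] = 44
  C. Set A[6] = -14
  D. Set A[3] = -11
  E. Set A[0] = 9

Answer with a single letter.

Option A: A[7] 32->-5, delta=-37, new_sum=148+(-37)=111
Option B: A[4] 8->44, delta=36, new_sum=148+(36)=184
Option C: A[6] -9->-14, delta=-5, new_sum=148+(-5)=143
Option D: A[3] 49->-11, delta=-60, new_sum=148+(-60)=88
Option E: A[0] 37->9, delta=-28, new_sum=148+(-28)=120 <-- matches target

Answer: E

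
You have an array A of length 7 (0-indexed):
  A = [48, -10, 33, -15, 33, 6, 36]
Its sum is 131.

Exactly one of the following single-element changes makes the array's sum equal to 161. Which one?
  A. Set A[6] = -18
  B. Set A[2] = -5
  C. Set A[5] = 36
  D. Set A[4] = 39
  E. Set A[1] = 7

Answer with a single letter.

Answer: C

Derivation:
Option A: A[6] 36->-18, delta=-54, new_sum=131+(-54)=77
Option B: A[2] 33->-5, delta=-38, new_sum=131+(-38)=93
Option C: A[5] 6->36, delta=30, new_sum=131+(30)=161 <-- matches target
Option D: A[4] 33->39, delta=6, new_sum=131+(6)=137
Option E: A[1] -10->7, delta=17, new_sum=131+(17)=148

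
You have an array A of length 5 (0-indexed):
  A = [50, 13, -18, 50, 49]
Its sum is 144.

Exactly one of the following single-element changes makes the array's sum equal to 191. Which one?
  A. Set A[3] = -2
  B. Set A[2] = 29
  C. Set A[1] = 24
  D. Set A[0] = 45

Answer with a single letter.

Answer: B

Derivation:
Option A: A[3] 50->-2, delta=-52, new_sum=144+(-52)=92
Option B: A[2] -18->29, delta=47, new_sum=144+(47)=191 <-- matches target
Option C: A[1] 13->24, delta=11, new_sum=144+(11)=155
Option D: A[0] 50->45, delta=-5, new_sum=144+(-5)=139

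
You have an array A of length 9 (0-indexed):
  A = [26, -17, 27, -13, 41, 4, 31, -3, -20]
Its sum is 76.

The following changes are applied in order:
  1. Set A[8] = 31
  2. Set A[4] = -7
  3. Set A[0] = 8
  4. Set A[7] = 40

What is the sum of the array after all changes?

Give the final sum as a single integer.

Answer: 104

Derivation:
Initial sum: 76
Change 1: A[8] -20 -> 31, delta = 51, sum = 127
Change 2: A[4] 41 -> -7, delta = -48, sum = 79
Change 3: A[0] 26 -> 8, delta = -18, sum = 61
Change 4: A[7] -3 -> 40, delta = 43, sum = 104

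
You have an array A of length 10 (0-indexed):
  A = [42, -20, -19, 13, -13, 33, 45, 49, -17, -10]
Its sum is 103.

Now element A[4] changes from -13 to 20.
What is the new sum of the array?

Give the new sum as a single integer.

Answer: 136

Derivation:
Old value at index 4: -13
New value at index 4: 20
Delta = 20 - -13 = 33
New sum = old_sum + delta = 103 + (33) = 136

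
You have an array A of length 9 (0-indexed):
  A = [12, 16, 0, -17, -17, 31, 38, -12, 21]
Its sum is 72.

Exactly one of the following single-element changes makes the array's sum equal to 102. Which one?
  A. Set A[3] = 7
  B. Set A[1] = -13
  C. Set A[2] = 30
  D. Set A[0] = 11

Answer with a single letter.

Answer: C

Derivation:
Option A: A[3] -17->7, delta=24, new_sum=72+(24)=96
Option B: A[1] 16->-13, delta=-29, new_sum=72+(-29)=43
Option C: A[2] 0->30, delta=30, new_sum=72+(30)=102 <-- matches target
Option D: A[0] 12->11, delta=-1, new_sum=72+(-1)=71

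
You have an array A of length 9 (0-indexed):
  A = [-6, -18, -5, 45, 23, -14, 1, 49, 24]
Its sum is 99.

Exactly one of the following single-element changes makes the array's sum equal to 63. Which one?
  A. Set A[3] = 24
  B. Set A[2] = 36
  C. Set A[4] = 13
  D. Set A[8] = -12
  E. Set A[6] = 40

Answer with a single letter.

Option A: A[3] 45->24, delta=-21, new_sum=99+(-21)=78
Option B: A[2] -5->36, delta=41, new_sum=99+(41)=140
Option C: A[4] 23->13, delta=-10, new_sum=99+(-10)=89
Option D: A[8] 24->-12, delta=-36, new_sum=99+(-36)=63 <-- matches target
Option E: A[6] 1->40, delta=39, new_sum=99+(39)=138

Answer: D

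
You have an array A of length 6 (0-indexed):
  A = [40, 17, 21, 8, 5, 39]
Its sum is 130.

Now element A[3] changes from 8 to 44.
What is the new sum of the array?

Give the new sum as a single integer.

Old value at index 3: 8
New value at index 3: 44
Delta = 44 - 8 = 36
New sum = old_sum + delta = 130 + (36) = 166

Answer: 166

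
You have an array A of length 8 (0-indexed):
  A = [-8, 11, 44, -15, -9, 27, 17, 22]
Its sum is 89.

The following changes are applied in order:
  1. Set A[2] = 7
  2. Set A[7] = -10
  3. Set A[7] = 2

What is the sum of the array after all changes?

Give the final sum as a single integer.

Answer: 32

Derivation:
Initial sum: 89
Change 1: A[2] 44 -> 7, delta = -37, sum = 52
Change 2: A[7] 22 -> -10, delta = -32, sum = 20
Change 3: A[7] -10 -> 2, delta = 12, sum = 32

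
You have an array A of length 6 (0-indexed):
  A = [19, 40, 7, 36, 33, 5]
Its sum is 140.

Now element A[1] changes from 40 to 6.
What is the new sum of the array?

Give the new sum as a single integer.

Answer: 106

Derivation:
Old value at index 1: 40
New value at index 1: 6
Delta = 6 - 40 = -34
New sum = old_sum + delta = 140 + (-34) = 106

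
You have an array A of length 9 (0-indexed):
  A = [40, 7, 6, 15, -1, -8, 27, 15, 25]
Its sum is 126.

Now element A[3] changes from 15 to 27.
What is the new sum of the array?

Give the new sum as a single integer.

Old value at index 3: 15
New value at index 3: 27
Delta = 27 - 15 = 12
New sum = old_sum + delta = 126 + (12) = 138

Answer: 138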